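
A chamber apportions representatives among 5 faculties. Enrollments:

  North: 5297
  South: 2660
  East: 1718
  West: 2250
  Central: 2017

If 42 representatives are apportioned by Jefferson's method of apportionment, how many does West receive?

7

Standard divisor 13942/42 ≈ 331.952; standard quotas: North 15.957, South 8.013, East 5.175, West 6.778, Central 6.076.
Rounding down gives 15, 8, 5, 6, 6 = 40 seats, so the divisor must be adjusted.
With modified divisor 320: modified quotas North 16.553, South 8.312, East 5.369, West 7.031, Central 6.303.
Rounding down: North 16, South 8, East 5, West 7, Central 6 (total 42).
West receives 7.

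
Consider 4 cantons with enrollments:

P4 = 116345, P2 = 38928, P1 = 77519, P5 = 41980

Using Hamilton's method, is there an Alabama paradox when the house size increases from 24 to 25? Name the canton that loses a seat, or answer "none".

At 24 seats: P4 10, P2 3, P1 7, P5 4.
At 25 seats: P4 11, P2 3, P1 7, P5 4.
No canton's allocation decreased.

none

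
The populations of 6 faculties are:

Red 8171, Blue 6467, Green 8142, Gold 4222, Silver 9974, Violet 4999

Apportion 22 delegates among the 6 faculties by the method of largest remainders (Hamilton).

Standard divisor: 41975 ÷ 22 ≈ 1907.955.
Standard quotas: Red 4.2826, Blue 3.3895, Green 4.2674, Gold 2.2128, Silver 5.2276, Violet 2.6201.
Lower quotas: Red 4, Blue 3, Green 4, Gold 2, Silver 5, Violet 2 (sum 20, leaving 2 seats).
Remainders in descending order: Violet 0.6201, Blue 0.3895, Red 0.2826, Green 0.2674, Silver 0.2276, Gold 0.2128.
The surplus seats go to Violet, Blue.

Red=4, Blue=4, Green=4, Gold=2, Silver=5, Violet=3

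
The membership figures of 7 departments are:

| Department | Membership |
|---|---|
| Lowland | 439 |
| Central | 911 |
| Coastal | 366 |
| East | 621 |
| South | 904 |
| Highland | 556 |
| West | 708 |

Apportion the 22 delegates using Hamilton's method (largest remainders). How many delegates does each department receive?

Lowland=2, Central=4, Coastal=2, East=3, South=4, Highland=3, West=4

Standard divisor: 4505 ÷ 22 ≈ 204.773.
Standard quotas: Lowland 2.144, Central 4.449, Coastal 1.787, East 3.033, South 4.415, Highland 2.715, West 3.457.
Lower quotas: Lowland 2, Central 4, Coastal 1, East 3, South 4, Highland 2, West 3 (sum 19, leaving 3 seats).
Remainders in descending order: Coastal 0.787, Highland 0.715, West 0.457, Central 0.449, South 0.415, Lowland 0.144, East 0.033.
The surplus seats go to Coastal, Highland, West.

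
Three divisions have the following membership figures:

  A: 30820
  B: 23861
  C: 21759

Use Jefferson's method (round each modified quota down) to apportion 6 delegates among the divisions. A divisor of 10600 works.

With modified divisor 10600: modified quotas A 2.908, B 2.251, C 2.053.
Rounding down: A 2, B 2, C 2 (total 6).

A=2, B=2, C=2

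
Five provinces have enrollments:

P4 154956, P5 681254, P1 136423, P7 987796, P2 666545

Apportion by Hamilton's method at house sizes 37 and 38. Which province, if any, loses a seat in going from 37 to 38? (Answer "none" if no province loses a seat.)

none

At 37 seats: P4 2, P5 10, P1 2, P7 14, P2 9.
At 38 seats: P4 2, P5 10, P1 2, P7 14, P2 10.
No province's allocation decreased.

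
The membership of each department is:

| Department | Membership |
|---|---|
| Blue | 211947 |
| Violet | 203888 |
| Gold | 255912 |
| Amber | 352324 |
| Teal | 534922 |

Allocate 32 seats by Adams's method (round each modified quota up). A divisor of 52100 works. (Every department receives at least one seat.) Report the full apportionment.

With modified divisor 52100: modified quotas Blue 4.068, Violet 3.913, Gold 4.912, Amber 6.762, Teal 10.267.
Rounding up: Blue 5, Violet 4, Gold 5, Amber 7, Teal 11 (total 32).

Blue=5; Violet=4; Gold=5; Amber=7; Teal=11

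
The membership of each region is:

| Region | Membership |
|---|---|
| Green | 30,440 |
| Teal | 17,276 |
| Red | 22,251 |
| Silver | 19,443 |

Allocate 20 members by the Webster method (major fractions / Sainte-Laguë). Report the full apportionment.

Green 7, Teal 4, Red 5, Silver 4

Standard divisor 89410/20 ≈ 4470.5; standard quotas: Green 6.809, Teal 3.864, Red 4.977, Silver 4.349.
Rounding to the nearest integer gives Green 7, Teal 4, Red 5, Silver 4 — total 20, matching the house size, so no adjustment is needed.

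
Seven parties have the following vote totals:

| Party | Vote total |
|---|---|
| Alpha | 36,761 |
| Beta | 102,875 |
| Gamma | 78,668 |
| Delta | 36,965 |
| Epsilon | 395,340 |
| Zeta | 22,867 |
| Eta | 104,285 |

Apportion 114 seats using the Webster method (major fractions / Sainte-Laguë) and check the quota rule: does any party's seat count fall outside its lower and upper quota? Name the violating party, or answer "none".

Epsilon

Standard quotas: Alpha 5.388, Beta 15.079, Gamma 11.531, Delta 5.418, Epsilon 57.947, Zeta 3.352, Eta 15.286.
Webster allocation: Alpha 5, Beta 15, Gamma 12, Delta 5, Epsilon 59, Zeta 3, Eta 15.
Epsilon has quota 57.947 (lower 57, upper 58) but receives 59 — outside the quota interval.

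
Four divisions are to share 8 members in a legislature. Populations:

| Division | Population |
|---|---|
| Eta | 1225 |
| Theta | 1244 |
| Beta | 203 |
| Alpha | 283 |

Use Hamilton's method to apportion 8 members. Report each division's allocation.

Total 2955; standard divisor 2955/8 ≈ 369.375.
Standard quotas: Eta 3.316, Theta 3.368, Beta 0.550, Alpha 0.766.
Lower quotas: Eta 3, Theta 3, Beta 0, Alpha 0 (sum 6, leaving 2 seats).
Remainders in descending order: Alpha 0.766, Beta 0.550, Theta 0.368, Eta 0.316.
The surplus seats go to Alpha, Beta.

Eta 3; Theta 3; Beta 1; Alpha 1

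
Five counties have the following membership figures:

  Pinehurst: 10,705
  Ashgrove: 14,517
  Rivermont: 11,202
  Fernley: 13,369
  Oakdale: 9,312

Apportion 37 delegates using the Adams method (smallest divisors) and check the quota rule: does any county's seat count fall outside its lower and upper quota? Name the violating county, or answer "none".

Standard quotas: Pinehurst 6.701, Ashgrove 9.088, Rivermont 7.013, Fernley 8.369, Oakdale 5.829.
Adams allocation: Pinehurst 7, Ashgrove 9, Rivermont 7, Fernley 8, Oakdale 6.
Every allocation lies between the lower and upper quota.

none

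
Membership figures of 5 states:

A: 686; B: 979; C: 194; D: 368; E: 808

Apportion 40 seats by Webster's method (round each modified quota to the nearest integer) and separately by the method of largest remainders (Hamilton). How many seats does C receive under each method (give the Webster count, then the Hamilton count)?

3 and 2

Webster: A 9, B 13, C 3, D 5, E 10.
Hamilton: A 9, B 13, C 2, D 5, E 11.
C gets 3 under Webster and 2 under Hamilton.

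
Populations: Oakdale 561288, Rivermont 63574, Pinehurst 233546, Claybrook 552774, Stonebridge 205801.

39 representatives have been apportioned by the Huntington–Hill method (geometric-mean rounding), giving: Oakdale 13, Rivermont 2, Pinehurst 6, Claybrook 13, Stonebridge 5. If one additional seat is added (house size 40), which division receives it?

Oakdale

Priority for the next seat is population ÷ (√(s·(s+1))).
Priorities: Oakdale 41605.435, Rivermont 25953.977, Pinehurst 36036.930, Claybrook 40974.335, Stonebridge 37573.950.
Highest priority: Oakdale.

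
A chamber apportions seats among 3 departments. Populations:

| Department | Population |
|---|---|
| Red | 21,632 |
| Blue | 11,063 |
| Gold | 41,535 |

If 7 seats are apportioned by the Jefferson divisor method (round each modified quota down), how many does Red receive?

2

Standard divisor 74230/7 ≈ 10604.286; standard quotas: Red 2.040, Blue 1.043, Gold 3.917.
Rounding down gives 2, 1, 3 = 6 seats, so the divisor must be adjusted.
With modified divisor 9300: modified quotas Red 2.326, Blue 1.190, Gold 4.466.
Rounding down: Red 2, Blue 1, Gold 4 (total 7).
Red receives 2.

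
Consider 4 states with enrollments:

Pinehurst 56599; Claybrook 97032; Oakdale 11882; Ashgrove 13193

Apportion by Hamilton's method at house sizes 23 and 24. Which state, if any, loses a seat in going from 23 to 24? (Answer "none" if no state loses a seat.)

At 23 seats: Pinehurst 7, Claybrook 12, Oakdale 2, Ashgrove 2.
At 24 seats: Pinehurst 8, Claybrook 13, Oakdale 1, Ashgrove 2.
Oakdale drops from 2 to 1.

Oakdale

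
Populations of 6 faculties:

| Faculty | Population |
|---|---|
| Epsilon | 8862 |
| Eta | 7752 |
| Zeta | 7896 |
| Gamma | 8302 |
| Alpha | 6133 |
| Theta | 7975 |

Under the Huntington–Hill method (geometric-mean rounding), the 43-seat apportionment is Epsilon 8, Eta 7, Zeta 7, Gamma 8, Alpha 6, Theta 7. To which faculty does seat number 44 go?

Theta

Priority for the next seat is population ÷ (√(s·(s+1))).
Priorities: Epsilon 1044.397, Eta 1035.905, Zeta 1055.147, Gamma 978.400, Alpha 946.342, Theta 1065.704.
Highest priority: Theta.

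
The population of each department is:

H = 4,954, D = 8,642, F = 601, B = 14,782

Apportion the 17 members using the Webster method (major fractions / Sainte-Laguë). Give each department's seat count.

Standard divisor 28979/17 ≈ 1704.647; standard quotas: H 2.906, D 5.070, F 0.353, B 8.672.
Rounding to the nearest integer gives H 3, D 5, F 0, B 9 — total 17, matching the house size, so no adjustment is needed.

H=3, D=5, F=0, B=9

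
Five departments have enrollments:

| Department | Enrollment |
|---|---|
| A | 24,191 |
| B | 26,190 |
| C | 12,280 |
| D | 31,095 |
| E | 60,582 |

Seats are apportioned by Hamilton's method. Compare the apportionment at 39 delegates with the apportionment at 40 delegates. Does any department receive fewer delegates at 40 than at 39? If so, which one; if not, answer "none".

none

At 39 seats: A 6, B 7, C 3, D 8, E 15.
At 40 seats: A 6, B 7, C 3, D 8, E 16.
No department's allocation decreased.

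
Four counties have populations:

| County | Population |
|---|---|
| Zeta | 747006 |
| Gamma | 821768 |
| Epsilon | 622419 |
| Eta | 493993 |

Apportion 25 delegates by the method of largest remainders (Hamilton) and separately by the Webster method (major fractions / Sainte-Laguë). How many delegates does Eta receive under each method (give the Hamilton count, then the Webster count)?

Hamilton: Zeta 7, Gamma 8, Epsilon 6, Eta 4.
Webster: Zeta 7, Gamma 7, Epsilon 6, Eta 5.
Eta gets 4 under Hamilton and 5 under Webster.

4 and 5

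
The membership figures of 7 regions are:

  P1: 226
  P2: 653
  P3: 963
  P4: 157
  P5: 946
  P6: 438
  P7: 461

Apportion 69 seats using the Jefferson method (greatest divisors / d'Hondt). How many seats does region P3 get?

Standard divisor 3844/69 ≈ 55.71; standard quotas: P1 4.057, P2 11.721, P3 17.286, P4 2.818, P5 16.981, P6 7.862, P7 8.275.
Rounding down gives 4, 11, 17, 2, 16, 7, 8 = 65 seats, so the divisor must be adjusted.
With modified divisor 53: modified quotas P1 4.264, P2 12.321, P3 18.170, P4 2.962, P5 17.849, P6 8.264, P7 8.698.
Rounding down: P1 4, P2 12, P3 18, P4 2, P5 17, P6 8, P7 8 (total 69).
P3 receives 18.

18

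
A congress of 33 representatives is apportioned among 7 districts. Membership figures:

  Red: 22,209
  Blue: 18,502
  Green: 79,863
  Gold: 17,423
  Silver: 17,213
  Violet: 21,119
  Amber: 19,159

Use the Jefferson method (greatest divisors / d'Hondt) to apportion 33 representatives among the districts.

Standard divisor 195488/33 ≈ 5923.879; standard quotas: Red 3.749, Blue 3.123, Green 13.482, Gold 2.941, Silver 2.906, Violet 3.565, Amber 3.234.
Rounding down gives 3, 3, 13, 2, 2, 3, 3 = 29 seats, so the divisor must be adjusted.
With modified divisor 5400: modified quotas Red 4.113, Blue 3.426, Green 14.789, Gold 3.226, Silver 3.188, Violet 3.911, Amber 3.548.
Rounding down: Red 4, Blue 3, Green 14, Gold 3, Silver 3, Violet 3, Amber 3 (total 33).

Red 4; Blue 3; Green 14; Gold 3; Silver 3; Violet 3; Amber 3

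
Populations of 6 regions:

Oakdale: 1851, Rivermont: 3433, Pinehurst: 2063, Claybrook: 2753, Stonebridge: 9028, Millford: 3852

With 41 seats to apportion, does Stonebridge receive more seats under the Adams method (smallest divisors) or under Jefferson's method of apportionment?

Adams: Oakdale 4, Rivermont 6, Pinehurst 4, Claybrook 5, Stonebridge 15, Millford 7.
Jefferson: Oakdale 3, Rivermont 6, Pinehurst 3, Claybrook 5, Stonebridge 17, Millford 7.
Stonebridge gets 15 under Adams and 17 under Jefferson.

Jefferson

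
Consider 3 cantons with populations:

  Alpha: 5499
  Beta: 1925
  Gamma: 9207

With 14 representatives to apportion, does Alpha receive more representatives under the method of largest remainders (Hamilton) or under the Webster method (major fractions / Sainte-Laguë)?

Hamilton: Alpha 5, Beta 1, Gamma 8.
Webster: Alpha 4, Beta 2, Gamma 8.
Alpha gets 5 under Hamilton and 4 under Webster.

Hamilton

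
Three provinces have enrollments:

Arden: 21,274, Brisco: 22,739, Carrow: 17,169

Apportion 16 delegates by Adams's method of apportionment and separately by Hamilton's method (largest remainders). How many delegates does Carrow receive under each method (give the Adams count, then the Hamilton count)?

5 and 4

Adams: Arden 5, Brisco 6, Carrow 5.
Hamilton: Arden 6, Brisco 6, Carrow 4.
Carrow gets 5 under Adams and 4 under Hamilton.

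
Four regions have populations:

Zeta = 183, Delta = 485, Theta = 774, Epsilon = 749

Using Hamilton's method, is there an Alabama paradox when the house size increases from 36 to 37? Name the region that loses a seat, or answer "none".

none

At 36 seats: Zeta 3, Delta 8, Theta 13, Epsilon 12.
At 37 seats: Zeta 3, Delta 8, Theta 13, Epsilon 13.
No region's allocation decreased.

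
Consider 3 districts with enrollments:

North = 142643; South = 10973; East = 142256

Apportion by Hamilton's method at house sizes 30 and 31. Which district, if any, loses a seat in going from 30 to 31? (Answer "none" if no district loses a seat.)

none

At 30 seats: North 15, South 1, East 14.
At 31 seats: North 15, South 1, East 15.
No district's allocation decreased.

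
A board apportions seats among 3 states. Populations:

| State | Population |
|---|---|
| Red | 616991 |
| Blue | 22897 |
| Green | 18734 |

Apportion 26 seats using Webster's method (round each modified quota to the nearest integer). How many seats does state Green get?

Standard divisor 658622/26 ≈ 25331.615; standard quotas: Red 24.357, Blue 0.904, Green 0.740.
Rounding to the nearest integer gives Red 24, Blue 1, Green 1 — total 26, matching the house size, so no adjustment is needed.
Green receives 1.

1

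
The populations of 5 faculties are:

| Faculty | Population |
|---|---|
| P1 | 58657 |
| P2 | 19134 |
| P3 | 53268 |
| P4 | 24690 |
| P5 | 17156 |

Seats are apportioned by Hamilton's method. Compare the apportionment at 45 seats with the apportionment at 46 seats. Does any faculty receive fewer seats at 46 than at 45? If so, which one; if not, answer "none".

At 45 seats: P1 15, P2 5, P3 14, P4 6, P5 5.
At 46 seats: P1 16, P2 5, P3 14, P4 7, P5 4.
P5 drops from 5 to 4.

P5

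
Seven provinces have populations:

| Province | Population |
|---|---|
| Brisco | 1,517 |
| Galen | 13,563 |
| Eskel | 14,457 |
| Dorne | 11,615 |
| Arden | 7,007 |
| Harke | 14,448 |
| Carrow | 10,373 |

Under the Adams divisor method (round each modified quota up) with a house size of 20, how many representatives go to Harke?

Standard divisor 72980/20 ≈ 3649; standard quotas: Brisco 0.416, Galen 3.717, Eskel 3.962, Dorne 3.183, Arden 1.920, Harke 3.959, Carrow 2.843.
Rounding up gives 1, 4, 4, 4, 2, 4, 3 = 22 seats, so the divisor must be adjusted.
With modified divisor 4700: modified quotas Brisco 0.323, Galen 2.886, Eskel 3.076, Dorne 2.471, Arden 1.491, Harke 3.074, Carrow 2.207.
Rounding up: Brisco 1, Galen 3, Eskel 4, Dorne 3, Arden 2, Harke 4, Carrow 3 (total 20).
Harke receives 4.

4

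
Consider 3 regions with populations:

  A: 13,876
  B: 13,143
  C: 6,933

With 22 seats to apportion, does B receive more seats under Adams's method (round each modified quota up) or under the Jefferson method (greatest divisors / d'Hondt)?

Jefferson

Adams: A 9, B 8, C 5.
Jefferson: A 9, B 9, C 4.
B gets 8 under Adams and 9 under Jefferson.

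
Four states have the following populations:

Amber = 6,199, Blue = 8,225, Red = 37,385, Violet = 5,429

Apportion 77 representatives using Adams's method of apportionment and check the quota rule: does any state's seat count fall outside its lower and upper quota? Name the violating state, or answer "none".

Standard quotas: Amber 8.339, Blue 11.065, Red 50.293, Violet 7.303.
Adams allocation: Amber 9, Blue 11, Red 49, Violet 8.
Red has quota 50.293 (lower 50, upper 51) but receives 49 — outside the quota interval.

Red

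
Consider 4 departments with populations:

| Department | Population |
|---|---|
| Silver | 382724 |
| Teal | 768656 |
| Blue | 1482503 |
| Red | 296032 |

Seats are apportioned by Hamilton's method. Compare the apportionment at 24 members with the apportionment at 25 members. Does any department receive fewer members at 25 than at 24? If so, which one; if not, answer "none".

At 24 seats: Silver 3, Teal 6, Blue 12, Red 3.
At 25 seats: Silver 3, Teal 7, Blue 13, Red 2.
Red drops from 3 to 2.

Red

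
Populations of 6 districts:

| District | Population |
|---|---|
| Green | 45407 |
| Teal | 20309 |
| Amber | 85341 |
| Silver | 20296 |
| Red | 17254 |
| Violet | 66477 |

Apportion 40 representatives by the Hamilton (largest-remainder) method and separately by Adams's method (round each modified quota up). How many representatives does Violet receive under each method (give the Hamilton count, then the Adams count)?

11 and 10

Hamilton: Green 7, Teal 3, Amber 13, Silver 3, Red 3, Violet 11.
Adams: Green 7, Teal 4, Amber 13, Silver 3, Red 3, Violet 10.
Violet gets 11 under Hamilton and 10 under Adams.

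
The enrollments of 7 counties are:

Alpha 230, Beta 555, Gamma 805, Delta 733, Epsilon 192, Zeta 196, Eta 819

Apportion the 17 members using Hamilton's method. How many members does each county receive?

The standard divisor is 3530/17 ≈ 207.647.
Standard quotas: Alpha 1.108, Beta 2.673, Gamma 3.877, Delta 3.530, Epsilon 0.925, Zeta 0.944, Eta 3.944.
Lower quotas: Alpha 1, Beta 2, Gamma 3, Delta 3, Epsilon 0, Zeta 0, Eta 3 (sum 12, leaving 5 seats).
Remainders in descending order: Eta 0.944, Zeta 0.944, Epsilon 0.925, Gamma 0.877, Beta 0.673, Delta 0.530, Alpha 0.108.
Largest remainders: Eta, Zeta, Epsilon, Gamma, Beta receive the extra seats.

Alpha 1, Beta 3, Gamma 4, Delta 3, Epsilon 1, Zeta 1, Eta 4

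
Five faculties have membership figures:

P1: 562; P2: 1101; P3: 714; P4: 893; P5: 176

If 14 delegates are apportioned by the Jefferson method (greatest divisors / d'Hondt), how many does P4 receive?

4

Standard divisor 3446/14 ≈ 246.143; standard quotas: P1 2.283, P2 4.473, P3 2.901, P4 3.628, P5 0.715.
Rounding down gives 2, 4, 2, 3, 0 = 11 seats, so the divisor must be adjusted.
With modified divisor 200: modified quotas P1 2.810, P2 5.505, P3 3.570, P4 4.465, P5 0.880.
Rounding down: P1 2, P2 5, P3 3, P4 4, P5 0 (total 14).
P4 receives 4.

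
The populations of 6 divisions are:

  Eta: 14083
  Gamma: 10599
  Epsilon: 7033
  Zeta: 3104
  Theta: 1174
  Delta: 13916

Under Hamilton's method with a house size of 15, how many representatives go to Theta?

1

The standard divisor is 49909/15 ≈ 3327.267.
Standard quotas: Eta 4.2326, Gamma 3.1855, Epsilon 2.1137, Zeta 0.9329, Theta 0.3528, Delta 4.1824.
Lower quotas: Eta 4, Gamma 3, Epsilon 2, Zeta 0, Theta 0, Delta 4 (sum 13, leaving 2 seats).
Remainders in descending order: Zeta 0.9329, Theta 0.3528, Eta 0.2326, Gamma 0.1855, Delta 0.1824, Epsilon 0.1137.
The surplus seats go to Zeta, Theta.
Theta receives 1.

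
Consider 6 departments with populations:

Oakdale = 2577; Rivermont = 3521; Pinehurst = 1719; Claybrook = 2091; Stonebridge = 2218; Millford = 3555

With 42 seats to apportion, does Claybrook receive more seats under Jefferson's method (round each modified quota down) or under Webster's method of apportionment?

Jefferson: Oakdale 7, Rivermont 10, Pinehurst 4, Claybrook 5, Stonebridge 6, Millford 10.
Webster: Oakdale 7, Rivermont 9, Pinehurst 5, Claybrook 6, Stonebridge 6, Millford 9.
Claybrook gets 5 under Jefferson and 6 under Webster.

Webster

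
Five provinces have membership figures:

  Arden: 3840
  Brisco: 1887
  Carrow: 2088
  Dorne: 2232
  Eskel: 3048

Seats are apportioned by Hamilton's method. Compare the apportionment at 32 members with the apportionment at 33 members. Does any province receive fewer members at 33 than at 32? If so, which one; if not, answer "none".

Dorne

At 32 seats: Arden 9, Brisco 5, Carrow 5, Dorne 6, Eskel 7.
At 33 seats: Arden 10, Brisco 5, Carrow 5, Dorne 5, Eskel 8.
Dorne drops from 6 to 5.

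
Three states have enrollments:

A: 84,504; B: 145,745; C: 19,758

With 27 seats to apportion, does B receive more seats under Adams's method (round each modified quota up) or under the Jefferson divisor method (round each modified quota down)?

Jefferson

Adams: A 9, B 15, C 3.
Jefferson: A 9, B 16, C 2.
B gets 15 under Adams and 16 under Jefferson.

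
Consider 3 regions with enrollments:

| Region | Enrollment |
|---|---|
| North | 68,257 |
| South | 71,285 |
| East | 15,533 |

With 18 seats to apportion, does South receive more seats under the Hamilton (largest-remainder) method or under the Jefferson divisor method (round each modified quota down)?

Hamilton: North 8, South 8, East 2.
Jefferson: North 8, South 9, East 1.
South gets 8 under Hamilton and 9 under Jefferson.

Jefferson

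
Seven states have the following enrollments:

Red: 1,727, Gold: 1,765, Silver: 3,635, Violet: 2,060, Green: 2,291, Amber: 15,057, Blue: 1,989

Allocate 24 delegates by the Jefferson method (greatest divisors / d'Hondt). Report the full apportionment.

Red: 1, Gold: 1, Silver: 3, Violet: 2, Green: 2, Amber: 14, Blue: 1

Standard divisor 28524/24 ≈ 1188.5; standard quotas: Red 1.453, Gold 1.485, Silver 3.058, Violet 1.733, Green 1.928, Amber 12.669, Blue 1.674.
Rounding down gives 1, 1, 3, 1, 1, 12, 1 = 20 seats, so the divisor must be adjusted.
With modified divisor 1017: modified quotas Red 1.698, Gold 1.735, Silver 3.574, Violet 2.026, Green 2.253, Amber 14.805, Blue 1.956.
Rounding down: Red 1, Gold 1, Silver 3, Violet 2, Green 2, Amber 14, Blue 1 (total 24).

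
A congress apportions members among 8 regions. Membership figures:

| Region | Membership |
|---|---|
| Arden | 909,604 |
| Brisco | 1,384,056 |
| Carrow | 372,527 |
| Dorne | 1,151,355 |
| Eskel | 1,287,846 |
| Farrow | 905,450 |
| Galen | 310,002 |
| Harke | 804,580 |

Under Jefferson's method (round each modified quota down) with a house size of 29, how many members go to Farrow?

4

Standard divisor 7125420/29 ≈ 245704.138; standard quotas: Arden 3.702, Brisco 5.633, Carrow 1.516, Dorne 4.686, Eskel 5.241, Farrow 3.685, Galen 1.262, Harke 3.275.
Rounding down gives 3, 5, 1, 4, 5, 3, 1, 3 = 25 seats, so the divisor must be adjusted.
With modified divisor 220500: modified quotas Arden 4.125, Brisco 6.277, Carrow 1.689, Dorne 5.222, Eskel 5.841, Farrow 4.106, Galen 1.406, Harke 3.649.
Rounding down: Arden 4, Brisco 6, Carrow 1, Dorne 5, Eskel 5, Farrow 4, Galen 1, Harke 3 (total 29).
Farrow receives 4.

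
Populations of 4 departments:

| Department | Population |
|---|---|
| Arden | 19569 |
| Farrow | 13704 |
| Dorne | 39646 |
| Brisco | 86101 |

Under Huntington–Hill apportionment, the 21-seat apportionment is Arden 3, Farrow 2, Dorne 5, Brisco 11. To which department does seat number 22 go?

Priority for the next seat is population ÷ (√(s·(s+1))).
Priorities: Arden 5649.084, Farrow 5594.635, Dorne 7238.336, Brisco 7494.130.
Highest priority: Brisco.

Brisco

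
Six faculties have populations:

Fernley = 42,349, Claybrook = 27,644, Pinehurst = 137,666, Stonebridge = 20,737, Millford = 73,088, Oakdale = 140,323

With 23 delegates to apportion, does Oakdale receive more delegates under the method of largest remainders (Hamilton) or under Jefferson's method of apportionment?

Hamilton: Fernley 2, Claybrook 2, Pinehurst 7, Stonebridge 1, Millford 4, Oakdale 7.
Jefferson: Fernley 2, Claybrook 1, Pinehurst 7, Stonebridge 1, Millford 4, Oakdale 8.
Oakdale gets 7 under Hamilton and 8 under Jefferson.

Jefferson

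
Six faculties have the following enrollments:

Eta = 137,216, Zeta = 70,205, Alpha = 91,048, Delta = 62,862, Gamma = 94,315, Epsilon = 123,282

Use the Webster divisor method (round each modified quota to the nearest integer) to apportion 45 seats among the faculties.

Eta: 11; Zeta: 5; Alpha: 7; Delta: 5; Gamma: 7; Epsilon: 10

Standard divisor 578928/45 ≈ 12865.067; standard quotas: Eta 10.666, Zeta 5.457, Alpha 7.077, Delta 4.886, Gamma 7.331, Epsilon 9.583.
Rounding to the nearest integer gives Eta 11, Zeta 5, Alpha 7, Delta 5, Gamma 7, Epsilon 10 — total 45, matching the house size, so no adjustment is needed.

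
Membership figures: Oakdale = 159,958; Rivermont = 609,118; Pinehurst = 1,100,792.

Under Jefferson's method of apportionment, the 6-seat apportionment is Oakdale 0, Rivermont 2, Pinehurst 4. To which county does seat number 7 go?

Pinehurst

Priority for the next seat is population ÷ (current seats + 1).
Priorities: Oakdale 159958.000, Rivermont 203039.333, Pinehurst 220158.400.
Highest priority: Pinehurst.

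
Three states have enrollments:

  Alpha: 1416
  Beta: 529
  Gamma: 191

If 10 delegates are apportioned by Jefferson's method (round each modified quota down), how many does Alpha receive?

7

Standard divisor 2136/10 ≈ 213.6; standard quotas: Alpha 6.629, Beta 2.477, Gamma 0.894.
Rounding down gives 6, 2, 0 = 8 seats, so the divisor must be adjusted.
With modified divisor 180: modified quotas Alpha 7.867, Beta 2.939, Gamma 1.061.
Rounding down: Alpha 7, Beta 2, Gamma 1 (total 10).
Alpha receives 7.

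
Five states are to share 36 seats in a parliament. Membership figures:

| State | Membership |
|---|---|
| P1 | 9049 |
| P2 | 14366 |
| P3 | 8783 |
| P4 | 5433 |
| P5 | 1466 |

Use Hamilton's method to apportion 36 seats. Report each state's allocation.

Standard divisor: 39097 ÷ 36 ≈ 1086.028.
Standard quotas: P1 8.3322, P2 13.2280, P3 8.0873, P4 5.0026, P5 1.3499.
Lower quotas: P1 8, P2 13, P3 8, P4 5, P5 1 (sum 35, leaving 1 seat).
Remainders in descending order: P5 0.3499, P1 0.3322, P2 0.2280, P3 0.0873, P4 0.0026.
Largest remainder: P5 receives the extra seat.

P1 8; P2 13; P3 8; P4 5; P5 2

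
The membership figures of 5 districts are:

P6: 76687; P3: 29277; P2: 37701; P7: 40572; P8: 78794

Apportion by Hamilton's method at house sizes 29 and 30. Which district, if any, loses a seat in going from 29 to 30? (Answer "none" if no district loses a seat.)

none

At 29 seats: P6 8, P3 3, P2 4, P7 5, P8 9.
At 30 seats: P6 9, P3 3, P2 4, P7 5, P8 9.
No district's allocation decreased.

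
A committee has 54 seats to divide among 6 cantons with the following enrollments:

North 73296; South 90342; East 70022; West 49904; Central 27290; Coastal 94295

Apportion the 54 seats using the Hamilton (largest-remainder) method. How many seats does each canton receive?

North=10, South=12, East=9, West=7, Central=4, Coastal=12

Standard divisor: 405149 ÷ 54 ≈ 7502.759.
Standard quotas: North 9.7692, South 12.0412, East 9.3328, West 6.6514, Central 3.6373, Coastal 12.5680.
Lower quotas: North 9, South 12, East 9, West 6, Central 3, Coastal 12 (sum 51, leaving 3 seats).
Remainders in descending order: North 0.7692, West 0.6514, Central 0.6373, Coastal 0.5680, East 0.3328, South 0.0412.
Largest remainders: North, West, Central receive the extra seats.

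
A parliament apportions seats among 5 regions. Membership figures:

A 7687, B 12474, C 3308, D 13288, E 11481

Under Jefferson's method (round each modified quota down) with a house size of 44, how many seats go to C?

3

Standard divisor 48238/44 ≈ 1096.318; standard quotas: A 7.012, B 11.378, C 3.017, D 12.121, E 10.472.
Rounding down gives 7, 11, 3, 12, 10 = 43 seats, so the divisor must be adjusted.
With modified divisor 1041.6: modified quotas A 7.380, B 11.976, C 3.176, D 12.757, E 11.022.
Rounding down: A 7, B 11, C 3, D 12, E 11 (total 44).
C receives 3.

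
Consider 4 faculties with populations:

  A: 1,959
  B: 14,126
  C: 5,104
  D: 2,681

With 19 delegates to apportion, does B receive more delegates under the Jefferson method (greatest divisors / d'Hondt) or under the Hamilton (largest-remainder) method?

Jefferson: A 1, B 12, C 4, D 2.
Hamilton: A 2, B 11, C 4, D 2.
B gets 12 under Jefferson and 11 under Hamilton.

Jefferson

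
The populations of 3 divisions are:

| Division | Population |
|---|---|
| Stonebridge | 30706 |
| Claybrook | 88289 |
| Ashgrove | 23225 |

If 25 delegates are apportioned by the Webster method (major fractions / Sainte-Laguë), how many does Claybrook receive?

Standard divisor 142220/25 ≈ 5688.8; standard quotas: Stonebridge 5.398, Claybrook 15.520, Ashgrove 4.083.
Rounding to the nearest integer gives Stonebridge 5, Claybrook 16, Ashgrove 4 — total 25, matching the house size, so no adjustment is needed.
Claybrook receives 16.

16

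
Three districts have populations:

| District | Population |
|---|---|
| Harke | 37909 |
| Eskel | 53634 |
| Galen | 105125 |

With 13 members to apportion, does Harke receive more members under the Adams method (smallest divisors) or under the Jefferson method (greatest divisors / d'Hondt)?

Adams

Adams: Harke 3, Eskel 4, Galen 6.
Jefferson: Harke 2, Eskel 4, Galen 7.
Harke gets 3 under Adams and 2 under Jefferson.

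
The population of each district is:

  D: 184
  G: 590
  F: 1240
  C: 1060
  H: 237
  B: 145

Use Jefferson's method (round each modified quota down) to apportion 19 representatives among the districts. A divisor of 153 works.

With modified divisor 153: modified quotas D 1.203, G 3.856, F 8.105, C 6.928, H 1.549, B 0.948.
Rounding down: D 1, G 3, F 8, C 6, H 1, B 0 (total 19).

D=1; G=3; F=8; C=6; H=1; B=0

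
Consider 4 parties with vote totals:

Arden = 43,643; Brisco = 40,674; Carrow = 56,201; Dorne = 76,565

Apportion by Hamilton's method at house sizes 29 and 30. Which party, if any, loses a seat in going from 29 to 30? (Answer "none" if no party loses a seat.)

At 29 seats: Arden 6, Brisco 5, Carrow 8, Dorne 10.
At 30 seats: Arden 6, Brisco 6, Carrow 8, Dorne 10.
No party's allocation decreased.

none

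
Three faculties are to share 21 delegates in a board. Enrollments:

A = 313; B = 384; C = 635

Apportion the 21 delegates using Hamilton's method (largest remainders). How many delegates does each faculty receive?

Standard divisor: 1332 ÷ 21 ≈ 63.429.
Standard quotas: A 4.935, B 6.054, C 10.011.
Lower quotas: A 4, B 6, C 10 (sum 20, leaving 1 seat).
Remainders in descending order: A 0.935, B 0.054, C 0.011.
Largest remainder: A receives the extra seat.

A: 5, B: 6, C: 10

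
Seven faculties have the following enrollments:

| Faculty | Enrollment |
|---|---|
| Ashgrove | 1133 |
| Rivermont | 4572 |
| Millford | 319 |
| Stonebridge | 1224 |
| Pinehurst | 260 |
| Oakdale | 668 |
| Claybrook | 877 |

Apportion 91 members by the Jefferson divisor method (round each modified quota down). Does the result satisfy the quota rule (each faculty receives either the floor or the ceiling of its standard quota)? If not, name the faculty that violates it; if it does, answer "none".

Rivermont

Standard quotas: Ashgrove 11.389, Rivermont 45.957, Millford 3.207, Stonebridge 12.304, Pinehurst 2.613, Oakdale 6.715, Claybrook 8.816.
Jefferson allocation: Ashgrove 11, Rivermont 47, Millford 3, Stonebridge 12, Pinehurst 2, Oakdale 7, Claybrook 9.
Rivermont has quota 45.957 (lower 45, upper 46) but receives 47 — outside the quota interval.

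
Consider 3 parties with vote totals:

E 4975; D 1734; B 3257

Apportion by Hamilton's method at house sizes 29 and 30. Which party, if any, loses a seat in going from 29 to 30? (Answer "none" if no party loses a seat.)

At 29 seats: E 14, D 5, B 10.
At 30 seats: E 15, D 5, B 10.
No party's allocation decreased.

none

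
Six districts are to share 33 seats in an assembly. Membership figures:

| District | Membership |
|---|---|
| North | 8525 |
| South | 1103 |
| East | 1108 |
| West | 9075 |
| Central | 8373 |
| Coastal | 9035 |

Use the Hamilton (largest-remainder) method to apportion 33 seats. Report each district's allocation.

North=8; South=1; East=1; West=8; Central=7; Coastal=8

The standard divisor is 37219/33 ≈ 1127.848.
Standard quotas: North 7.5586, South 0.9780, East 0.9824, West 8.0463, Central 7.4239, Coastal 8.0108.
Lower quotas: North 7, South 0, East 0, West 8, Central 7, Coastal 8 (sum 30, leaving 3 seats).
Remainders in descending order: East 0.9824, South 0.9780, North 0.5586, Central 0.4239, West 0.0463, Coastal 0.0108.
The surplus seats go to East, South, North.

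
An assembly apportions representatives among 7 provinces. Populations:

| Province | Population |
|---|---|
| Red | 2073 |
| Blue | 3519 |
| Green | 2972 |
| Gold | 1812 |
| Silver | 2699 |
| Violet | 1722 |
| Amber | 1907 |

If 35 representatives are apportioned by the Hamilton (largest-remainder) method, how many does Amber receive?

4

Total 16704; standard divisor 16704/35 ≈ 477.257.
Standard quotas: Red 4.344, Blue 7.373, Green 6.227, Gold 3.797, Silver 5.655, Violet 3.608, Amber 3.996.
Lower quotas: Red 4, Blue 7, Green 6, Gold 3, Silver 5, Violet 3, Amber 3 (sum 31, leaving 4 seats).
Remainders in descending order: Amber 0.996, Gold 0.797, Silver 0.655, Violet 0.608, Blue 0.373, Red 0.344, Green 0.227.
The surplus seats go to Amber, Gold, Silver, Violet.
Amber receives 4.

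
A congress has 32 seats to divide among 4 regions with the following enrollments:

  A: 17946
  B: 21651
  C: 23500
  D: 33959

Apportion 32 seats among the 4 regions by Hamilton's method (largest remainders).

The standard divisor is 97056/32 = 3033.
Standard quotas: A 5.9169, B 7.1385, C 7.7481, D 11.1965.
Lower quotas: A 5, B 7, C 7, D 11 (sum 30, leaving 2 seats).
Remainders in descending order: A 0.9169, C 0.7481, D 0.1965, B 0.1385.
The surplus seats go to A, C.

A=6, B=7, C=8, D=11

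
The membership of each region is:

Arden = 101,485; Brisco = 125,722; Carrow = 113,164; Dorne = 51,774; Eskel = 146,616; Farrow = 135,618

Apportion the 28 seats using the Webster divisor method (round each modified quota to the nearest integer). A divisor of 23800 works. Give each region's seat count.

With modified divisor 23800: modified quotas Arden 4.264, Brisco 5.282, Carrow 4.755, Dorne 2.175, Eskel 6.160, Farrow 5.698.
Rounding to the nearest integer: Arden 4, Brisco 5, Carrow 5, Dorne 2, Eskel 6, Farrow 6 (total 28).

Arden 4, Brisco 5, Carrow 5, Dorne 2, Eskel 6, Farrow 6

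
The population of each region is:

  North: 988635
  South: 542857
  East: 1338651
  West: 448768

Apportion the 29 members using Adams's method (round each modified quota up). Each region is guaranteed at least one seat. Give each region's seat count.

North 9, South 5, East 11, West 4

Standard divisor 3318911/29 ≈ 114445.207; standard quotas: North 8.639, South 4.743, East 11.697, West 3.921.
Rounding up gives 9, 5, 12, 4 = 30 seats, so the divisor must be adjusted.
With modified divisor 122600: modified quotas North 8.064, South 4.428, East 10.919, West 3.660.
Rounding up: North 9, South 5, East 11, West 4 (total 29).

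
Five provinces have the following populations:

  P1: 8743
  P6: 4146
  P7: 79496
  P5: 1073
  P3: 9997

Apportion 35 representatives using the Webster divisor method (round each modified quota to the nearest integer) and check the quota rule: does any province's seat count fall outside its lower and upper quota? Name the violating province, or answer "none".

P7

Standard quotas: P1 2.958, P6 1.403, P7 26.894, P5 0.363, P3 3.382.
Webster allocation: P1 3, P6 1, P7 28, P5 0, P3 3.
P7 has quota 26.894 (lower 26, upper 27) but receives 28 — outside the quota interval.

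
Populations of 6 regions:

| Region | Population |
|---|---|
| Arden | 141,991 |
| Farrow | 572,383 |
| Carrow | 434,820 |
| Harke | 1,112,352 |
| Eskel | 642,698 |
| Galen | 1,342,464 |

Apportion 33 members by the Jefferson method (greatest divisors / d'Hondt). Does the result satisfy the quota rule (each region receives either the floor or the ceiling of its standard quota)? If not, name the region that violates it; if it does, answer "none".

Standard quotas: Arden 1.103, Farrow 4.448, Carrow 3.379, Harke 8.644, Eskel 4.994, Galen 10.432.
Jefferson allocation: Arden 1, Farrow 4, Carrow 3, Harke 9, Eskel 5, Galen 11.
Every allocation lies between the lower and upper quota.

none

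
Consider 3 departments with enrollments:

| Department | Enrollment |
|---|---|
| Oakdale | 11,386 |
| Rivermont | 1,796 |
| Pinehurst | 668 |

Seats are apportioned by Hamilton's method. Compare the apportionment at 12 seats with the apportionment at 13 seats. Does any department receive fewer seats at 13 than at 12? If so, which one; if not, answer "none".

At 12 seats: Oakdale 10, Rivermont 1, Pinehurst 1.
At 13 seats: Oakdale 11, Rivermont 2, Pinehurst 0.
Pinehurst drops from 1 to 0.

Pinehurst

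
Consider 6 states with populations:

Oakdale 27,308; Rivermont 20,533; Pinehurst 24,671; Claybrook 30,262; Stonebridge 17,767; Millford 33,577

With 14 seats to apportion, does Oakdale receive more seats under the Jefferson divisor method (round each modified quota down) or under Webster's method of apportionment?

Jefferson

Jefferson: Oakdale 3, Rivermont 2, Pinehurst 2, Claybrook 3, Stonebridge 1, Millford 3.
Webster: Oakdale 2, Rivermont 2, Pinehurst 2, Claybrook 3, Stonebridge 2, Millford 3.
Oakdale gets 3 under Jefferson and 2 under Webster.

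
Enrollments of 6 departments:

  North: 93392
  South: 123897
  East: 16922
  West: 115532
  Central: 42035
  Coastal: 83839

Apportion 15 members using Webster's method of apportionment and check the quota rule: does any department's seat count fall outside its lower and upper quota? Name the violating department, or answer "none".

Standard quotas: North 2.945, South 3.907, East 0.534, West 3.644, Central 1.326, Coastal 2.644.
Webster allocation: North 3, South 4, East 1, West 3, Central 1, Coastal 3.
Every allocation lies between the lower and upper quota.

none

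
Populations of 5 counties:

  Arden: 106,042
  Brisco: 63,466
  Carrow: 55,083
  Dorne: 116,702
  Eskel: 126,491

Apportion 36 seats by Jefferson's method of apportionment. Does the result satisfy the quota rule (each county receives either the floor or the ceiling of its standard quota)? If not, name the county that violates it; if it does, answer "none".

Standard quotas: Arden 8.161, Brisco 4.884, Carrow 4.239, Dorne 8.981, Eskel 9.735.
Jefferson allocation: Arden 8, Brisco 5, Carrow 4, Dorne 9, Eskel 10.
Every allocation lies between the lower and upper quota.

none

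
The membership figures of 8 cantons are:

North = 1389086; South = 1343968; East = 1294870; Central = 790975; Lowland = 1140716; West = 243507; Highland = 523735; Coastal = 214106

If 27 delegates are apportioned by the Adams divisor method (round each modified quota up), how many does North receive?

5

Standard divisor 6940963/27 ≈ 257072.704; standard quotas: North 5.403, South 5.228, East 5.037, Central 3.077, Lowland 4.437, West 0.947, Highland 2.037, Coastal 0.833.
Rounding up gives 6, 6, 6, 4, 5, 1, 3, 1 = 32 seats, so the divisor must be adjusted.
With modified divisor 281500: modified quotas North 4.935, South 4.774, East 4.600, Central 2.810, Lowland 4.052, West 0.865, Highland 1.861, Coastal 0.761.
Rounding up: North 5, South 5, East 5, Central 3, Lowland 5, West 1, Highland 2, Coastal 1 (total 27).
North receives 5.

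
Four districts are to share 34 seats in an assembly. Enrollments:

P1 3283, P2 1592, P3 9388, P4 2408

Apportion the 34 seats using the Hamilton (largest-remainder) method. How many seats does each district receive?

P1 7; P2 3; P3 19; P4 5

Total 16671; standard divisor 16671/34 ≈ 490.324.
Standard quotas: P1 6.6956, P2 3.2468, P3 19.1465, P4 4.9110.
Lower quotas: P1 6, P2 3, P3 19, P4 4 (sum 32, leaving 2 seats).
Remainders in descending order: P4 0.9110, P1 0.6956, P2 0.2468, P3 0.1465.
Largest remainders: P4, P1 receive the extra seats.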